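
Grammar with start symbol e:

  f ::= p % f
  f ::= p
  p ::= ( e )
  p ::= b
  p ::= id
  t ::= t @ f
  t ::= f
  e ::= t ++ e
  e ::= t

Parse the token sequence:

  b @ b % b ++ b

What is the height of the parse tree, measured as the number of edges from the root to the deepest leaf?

[e [t [t [f [p b]]] @ [f [p b] % [f [p b]]]] ++ [e [t [f [p b]]]]]

5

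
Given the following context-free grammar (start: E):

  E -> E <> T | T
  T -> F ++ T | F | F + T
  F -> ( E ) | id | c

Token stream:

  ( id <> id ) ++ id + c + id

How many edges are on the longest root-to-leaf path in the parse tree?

7

[E [T [F ( [E [E [T [F id]]] <> [T [F id]]] )] ++ [T [F id] + [T [F c] + [T [F id]]]]]]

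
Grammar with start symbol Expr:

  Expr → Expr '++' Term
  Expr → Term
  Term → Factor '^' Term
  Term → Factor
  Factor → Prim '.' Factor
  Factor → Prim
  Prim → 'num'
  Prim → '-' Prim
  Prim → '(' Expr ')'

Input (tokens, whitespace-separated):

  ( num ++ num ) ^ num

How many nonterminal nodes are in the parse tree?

15

[Expr [Term [Factor [Prim ( [Expr [Expr [Term [Factor [Prim num]]]] ++ [Term [Factor [Prim num]]]] )]] ^ [Term [Factor [Prim num]]]]]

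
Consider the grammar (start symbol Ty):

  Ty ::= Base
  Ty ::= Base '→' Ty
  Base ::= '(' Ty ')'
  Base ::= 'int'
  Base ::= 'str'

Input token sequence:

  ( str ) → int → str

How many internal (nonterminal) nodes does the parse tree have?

[Ty [Base ( [Ty [Base str]] )] → [Ty [Base int] → [Ty [Base str]]]]

8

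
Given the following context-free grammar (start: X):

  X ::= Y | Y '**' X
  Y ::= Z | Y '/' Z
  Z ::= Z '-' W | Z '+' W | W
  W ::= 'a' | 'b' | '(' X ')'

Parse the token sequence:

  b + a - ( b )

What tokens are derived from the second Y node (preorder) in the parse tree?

b

[X [Y [Z [Z [Z [W b]] + [W a]] - [W ( [X [Y [Z [W b]]]] )]]]]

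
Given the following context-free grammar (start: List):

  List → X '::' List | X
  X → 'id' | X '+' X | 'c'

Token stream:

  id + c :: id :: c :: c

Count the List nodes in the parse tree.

[List [X [X id] + [X c]] :: [List [X id] :: [List [X c] :: [List [X c]]]]]

4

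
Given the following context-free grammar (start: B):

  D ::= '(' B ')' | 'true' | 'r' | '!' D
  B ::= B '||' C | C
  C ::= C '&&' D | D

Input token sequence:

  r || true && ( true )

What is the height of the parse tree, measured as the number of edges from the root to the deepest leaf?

[B [B [C [D r]]] || [C [C [D true]] && [D ( [B [C [D true]]] )]]]

6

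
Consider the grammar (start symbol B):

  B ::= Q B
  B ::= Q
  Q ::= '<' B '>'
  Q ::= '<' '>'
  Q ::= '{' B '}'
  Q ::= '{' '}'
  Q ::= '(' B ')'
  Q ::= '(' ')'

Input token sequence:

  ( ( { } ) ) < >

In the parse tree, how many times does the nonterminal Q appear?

[B [Q ( [B [Q ( [B [Q { }]] )]] )] [B [Q < >]]]

4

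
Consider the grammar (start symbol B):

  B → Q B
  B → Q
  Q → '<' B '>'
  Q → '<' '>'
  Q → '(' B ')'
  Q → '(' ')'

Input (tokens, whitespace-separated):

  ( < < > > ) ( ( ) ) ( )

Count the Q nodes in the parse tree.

6

[B [Q ( [B [Q < [B [Q < >]] >]] )] [B [Q ( [B [Q ( )]] )] [B [Q ( )]]]]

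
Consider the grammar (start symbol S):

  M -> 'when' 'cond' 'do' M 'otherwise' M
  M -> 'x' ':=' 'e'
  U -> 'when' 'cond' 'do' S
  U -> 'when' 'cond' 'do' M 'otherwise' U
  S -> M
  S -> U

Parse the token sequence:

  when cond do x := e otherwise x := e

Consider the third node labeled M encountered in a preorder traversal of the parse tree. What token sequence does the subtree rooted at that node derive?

[S [M when cond do [M x := e] otherwise [M x := e]]]

x := e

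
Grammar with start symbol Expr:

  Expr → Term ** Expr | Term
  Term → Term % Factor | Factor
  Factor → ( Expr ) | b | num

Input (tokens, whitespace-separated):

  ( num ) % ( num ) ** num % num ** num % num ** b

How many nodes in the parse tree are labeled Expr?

6

[Expr [Term [Term [Factor ( [Expr [Term [Factor num]]] )]] % [Factor ( [Expr [Term [Factor num]]] )]] ** [Expr [Term [Term [Factor num]] % [Factor num]] ** [Expr [Term [Term [Factor num]] % [Factor num]] ** [Expr [Term [Factor b]]]]]]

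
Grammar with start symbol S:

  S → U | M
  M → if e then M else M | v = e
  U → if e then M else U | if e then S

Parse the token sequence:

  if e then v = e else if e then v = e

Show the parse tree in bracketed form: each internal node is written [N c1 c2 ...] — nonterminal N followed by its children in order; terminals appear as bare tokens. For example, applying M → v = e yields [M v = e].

[S [U if e then [M v = e] else [U if e then [S [M v = e]]]]]

S
U
if e then M else U
if e then v = e else U
if e then v = e else if e then S
if e then v = e else if e then M
if e then v = e else if e then v = e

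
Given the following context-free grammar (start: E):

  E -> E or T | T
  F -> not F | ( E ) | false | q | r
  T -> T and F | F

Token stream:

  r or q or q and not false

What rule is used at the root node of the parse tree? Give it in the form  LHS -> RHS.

E -> E or T

[E [E [E [T [F r]]] or [T [F q]]] or [T [T [F q]] and [F not [F false]]]]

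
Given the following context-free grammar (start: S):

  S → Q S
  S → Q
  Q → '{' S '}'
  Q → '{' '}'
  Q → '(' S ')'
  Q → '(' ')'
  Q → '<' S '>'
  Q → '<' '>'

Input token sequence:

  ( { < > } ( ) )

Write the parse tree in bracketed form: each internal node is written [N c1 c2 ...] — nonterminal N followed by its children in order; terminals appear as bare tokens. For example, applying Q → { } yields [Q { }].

[S [Q ( [S [Q { [S [Q < >]] }] [S [Q ( )]]] )]]

S
Q
( S )
( Q S )
( { S } S )
( { Q } S )
( { < > } S )
( { < > } Q )
( { < > } ( ) )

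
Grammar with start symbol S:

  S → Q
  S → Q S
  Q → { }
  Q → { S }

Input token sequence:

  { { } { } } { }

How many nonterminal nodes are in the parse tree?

[S [Q { [S [Q { }] [S [Q { }]]] }] [S [Q { }]]]

8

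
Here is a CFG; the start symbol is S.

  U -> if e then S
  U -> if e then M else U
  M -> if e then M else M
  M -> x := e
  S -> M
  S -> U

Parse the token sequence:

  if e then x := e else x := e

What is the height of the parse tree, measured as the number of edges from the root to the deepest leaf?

[S [M if e then [M x := e] else [M x := e]]]

3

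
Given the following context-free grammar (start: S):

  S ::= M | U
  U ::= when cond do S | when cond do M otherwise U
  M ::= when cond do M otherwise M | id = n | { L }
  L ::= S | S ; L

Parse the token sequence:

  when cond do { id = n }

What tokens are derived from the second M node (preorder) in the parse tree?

[S [U when cond do [S [M { [L [S [M id = n]]] }]]]]

id = n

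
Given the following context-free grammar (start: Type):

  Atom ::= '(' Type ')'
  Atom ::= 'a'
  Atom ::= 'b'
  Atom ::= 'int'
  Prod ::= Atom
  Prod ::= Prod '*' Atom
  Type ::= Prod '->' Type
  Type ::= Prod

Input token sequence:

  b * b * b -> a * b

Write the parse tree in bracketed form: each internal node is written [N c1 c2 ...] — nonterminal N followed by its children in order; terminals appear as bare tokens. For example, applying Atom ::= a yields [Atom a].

[Type [Prod [Prod [Prod [Atom b]] * [Atom b]] * [Atom b]] -> [Type [Prod [Prod [Atom a]] * [Atom b]]]]

Type
Prod -> Type
Prod * Atom -> Type
Prod * Atom * Atom -> Type
Atom * Atom * Atom -> Type
b * Atom * Atom -> Type
b * b * Atom -> Type
b * b * b -> Type
b * b * b -> Prod
b * b * b -> Prod * Atom
b * b * b -> Atom * Atom
b * b * b -> a * Atom
b * b * b -> a * b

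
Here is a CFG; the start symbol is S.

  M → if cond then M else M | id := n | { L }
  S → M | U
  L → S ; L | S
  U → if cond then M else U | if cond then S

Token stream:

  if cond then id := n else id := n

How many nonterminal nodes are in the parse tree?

[S [M if cond then [M id := n] else [M id := n]]]

4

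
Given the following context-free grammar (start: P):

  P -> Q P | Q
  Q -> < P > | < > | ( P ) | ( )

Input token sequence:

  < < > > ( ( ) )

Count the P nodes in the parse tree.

[P [Q < [P [Q < >]] >] [P [Q ( [P [Q ( )]] )]]]

4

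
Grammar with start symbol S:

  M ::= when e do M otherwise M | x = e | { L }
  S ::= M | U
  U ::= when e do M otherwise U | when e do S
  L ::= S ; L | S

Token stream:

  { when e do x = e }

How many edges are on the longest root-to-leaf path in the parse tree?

7

[S [M { [L [S [U when e do [S [M x = e]]]]] }]]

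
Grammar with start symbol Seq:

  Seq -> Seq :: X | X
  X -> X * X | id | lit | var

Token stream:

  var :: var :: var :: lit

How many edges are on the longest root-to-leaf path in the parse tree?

[Seq [Seq [Seq [Seq [X var]] :: [X var]] :: [X var]] :: [X lit]]

5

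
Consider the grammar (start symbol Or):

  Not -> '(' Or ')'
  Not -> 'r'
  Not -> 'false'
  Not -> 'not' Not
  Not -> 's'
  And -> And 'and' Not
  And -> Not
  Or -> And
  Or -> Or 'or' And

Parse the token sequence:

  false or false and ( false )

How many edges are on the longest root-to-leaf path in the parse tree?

[Or [Or [And [Not false]]] or [And [And [Not false]] and [Not ( [Or [And [Not false]]] )]]]

6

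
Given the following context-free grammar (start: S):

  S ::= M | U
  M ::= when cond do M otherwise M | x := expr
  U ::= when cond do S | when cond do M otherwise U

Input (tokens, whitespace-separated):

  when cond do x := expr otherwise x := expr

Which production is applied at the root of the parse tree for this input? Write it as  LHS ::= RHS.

S ::= M

[S [M when cond do [M x := expr] otherwise [M x := expr]]]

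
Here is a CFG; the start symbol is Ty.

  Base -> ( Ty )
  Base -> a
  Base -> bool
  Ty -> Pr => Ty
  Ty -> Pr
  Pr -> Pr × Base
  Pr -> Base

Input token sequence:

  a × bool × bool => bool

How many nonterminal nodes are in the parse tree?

10

[Ty [Pr [Pr [Pr [Base a]] × [Base bool]] × [Base bool]] => [Ty [Pr [Base bool]]]]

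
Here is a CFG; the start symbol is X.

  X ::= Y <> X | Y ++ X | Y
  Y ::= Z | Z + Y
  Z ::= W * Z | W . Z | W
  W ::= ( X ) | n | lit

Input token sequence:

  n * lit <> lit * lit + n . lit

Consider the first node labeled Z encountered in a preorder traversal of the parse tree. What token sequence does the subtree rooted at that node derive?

[X [Y [Z [W n] * [Z [W lit]]]] <> [X [Y [Z [W lit] * [Z [W lit]]] + [Y [Z [W n] . [Z [W lit]]]]]]]

n * lit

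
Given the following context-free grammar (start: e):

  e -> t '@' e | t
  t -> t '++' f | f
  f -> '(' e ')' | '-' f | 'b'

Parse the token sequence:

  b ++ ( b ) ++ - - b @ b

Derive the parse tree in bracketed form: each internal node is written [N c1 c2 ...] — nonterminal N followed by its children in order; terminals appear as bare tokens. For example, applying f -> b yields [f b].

[e [t [t [t [f b]] ++ [f ( [e [t [f b]]] )]] ++ [f - [f - [f b]]]] @ [e [t [f b]]]]

e
t @ e
t ++ f @ e
t ++ f ++ f @ e
f ++ f ++ f @ e
b ++ f ++ f @ e
b ++ ( e ) ++ f @ e
b ++ ( t ) ++ f @ e
b ++ ( f ) ++ f @ e
b ++ ( b ) ++ f @ e
b ++ ( b ) ++ - f @ e
b ++ ( b ) ++ - - f @ e
b ++ ( b ) ++ - - b @ e
b ++ ( b ) ++ - - b @ t
b ++ ( b ) ++ - - b @ f
b ++ ( b ) ++ - - b @ b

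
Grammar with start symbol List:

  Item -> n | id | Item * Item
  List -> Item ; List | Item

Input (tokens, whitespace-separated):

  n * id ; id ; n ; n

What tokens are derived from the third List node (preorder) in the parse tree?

n ; n

[List [Item [Item n] * [Item id]] ; [List [Item id] ; [List [Item n] ; [List [Item n]]]]]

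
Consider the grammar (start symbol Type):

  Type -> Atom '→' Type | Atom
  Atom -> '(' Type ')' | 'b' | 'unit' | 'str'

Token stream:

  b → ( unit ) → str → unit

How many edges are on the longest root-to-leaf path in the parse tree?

[Type [Atom b] → [Type [Atom ( [Type [Atom unit]] )] → [Type [Atom str] → [Type [Atom unit]]]]]

5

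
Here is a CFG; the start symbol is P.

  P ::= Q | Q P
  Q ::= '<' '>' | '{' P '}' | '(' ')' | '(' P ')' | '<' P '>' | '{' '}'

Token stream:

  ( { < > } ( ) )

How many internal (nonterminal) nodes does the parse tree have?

8

[P [Q ( [P [Q { [P [Q < >]] }] [P [Q ( )]]] )]]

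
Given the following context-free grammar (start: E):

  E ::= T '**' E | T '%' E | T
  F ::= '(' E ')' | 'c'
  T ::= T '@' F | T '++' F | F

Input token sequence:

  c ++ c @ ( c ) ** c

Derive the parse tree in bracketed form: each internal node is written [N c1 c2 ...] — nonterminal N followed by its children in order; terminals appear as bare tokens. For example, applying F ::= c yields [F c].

[E [T [T [T [F c]] ++ [F c]] @ [F ( [E [T [F c]]] )]] ** [E [T [F c]]]]

E
T ** E
T @ F ** E
T ++ F @ F ** E
F ++ F @ F ** E
c ++ F @ F ** E
c ++ c @ F ** E
c ++ c @ ( E ) ** E
c ++ c @ ( T ) ** E
c ++ c @ ( F ) ** E
c ++ c @ ( c ) ** E
c ++ c @ ( c ) ** T
c ++ c @ ( c ) ** F
c ++ c @ ( c ) ** c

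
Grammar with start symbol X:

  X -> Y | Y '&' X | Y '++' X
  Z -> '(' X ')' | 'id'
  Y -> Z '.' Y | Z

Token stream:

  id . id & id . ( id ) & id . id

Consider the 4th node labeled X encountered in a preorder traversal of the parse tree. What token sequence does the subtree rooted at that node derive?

id . id

[X [Y [Z id] . [Y [Z id]]] & [X [Y [Z id] . [Y [Z ( [X [Y [Z id]]] )]]] & [X [Y [Z id] . [Y [Z id]]]]]]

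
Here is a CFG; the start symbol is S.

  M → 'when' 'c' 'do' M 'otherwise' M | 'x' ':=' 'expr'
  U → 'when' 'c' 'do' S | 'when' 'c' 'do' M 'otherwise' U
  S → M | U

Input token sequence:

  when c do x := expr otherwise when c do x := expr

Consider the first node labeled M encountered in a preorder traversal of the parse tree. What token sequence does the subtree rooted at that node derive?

[S [U when c do [M x := expr] otherwise [U when c do [S [M x := expr]]]]]

x := expr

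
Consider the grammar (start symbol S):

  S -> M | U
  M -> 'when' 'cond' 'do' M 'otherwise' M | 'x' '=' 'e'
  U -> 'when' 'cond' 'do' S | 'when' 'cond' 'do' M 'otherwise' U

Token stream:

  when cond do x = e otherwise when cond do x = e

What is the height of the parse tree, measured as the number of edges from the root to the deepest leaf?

5

[S [U when cond do [M x = e] otherwise [U when cond do [S [M x = e]]]]]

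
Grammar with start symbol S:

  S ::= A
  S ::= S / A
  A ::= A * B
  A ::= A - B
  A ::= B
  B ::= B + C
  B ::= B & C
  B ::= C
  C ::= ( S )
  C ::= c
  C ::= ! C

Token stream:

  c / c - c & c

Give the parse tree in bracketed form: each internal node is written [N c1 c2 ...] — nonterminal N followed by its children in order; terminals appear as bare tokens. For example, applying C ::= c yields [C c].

S
S / A
A / A
B / A
C / A
c / A
c / A - B
c / B - B
c / C - B
c / c - B
c / c - B & C
c / c - C & C
c / c - c & C
c / c - c & c

[S [S [A [B [C c]]]] / [A [A [B [C c]]] - [B [B [C c]] & [C c]]]]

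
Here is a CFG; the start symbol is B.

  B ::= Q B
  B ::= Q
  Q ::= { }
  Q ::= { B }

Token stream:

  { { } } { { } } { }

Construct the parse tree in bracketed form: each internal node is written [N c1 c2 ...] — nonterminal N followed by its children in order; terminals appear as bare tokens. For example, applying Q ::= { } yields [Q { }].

B
Q B
{ B } B
{ Q } B
{ { } } B
{ { } } Q B
{ { } } { B } B
{ { } } { Q } B
{ { } } { { } } B
{ { } } { { } } Q
{ { } } { { } } { }

[B [Q { [B [Q { }]] }] [B [Q { [B [Q { }]] }] [B [Q { }]]]]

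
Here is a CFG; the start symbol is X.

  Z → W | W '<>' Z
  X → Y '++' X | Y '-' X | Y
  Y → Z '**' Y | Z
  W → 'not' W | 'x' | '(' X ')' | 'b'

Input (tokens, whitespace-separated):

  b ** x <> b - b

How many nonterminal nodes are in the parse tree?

[X [Y [Z [W b]] ** [Y [Z [W x] <> [Z [W b]]]]] - [X [Y [Z [W b]]]]]

13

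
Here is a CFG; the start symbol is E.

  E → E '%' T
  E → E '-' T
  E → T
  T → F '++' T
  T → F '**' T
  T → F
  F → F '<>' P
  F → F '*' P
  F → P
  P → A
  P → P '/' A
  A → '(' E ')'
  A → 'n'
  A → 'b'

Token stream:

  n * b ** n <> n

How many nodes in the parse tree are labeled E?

[E [T [F [F [P [A n]]] * [P [A b]]] ** [T [F [F [P [A n]]] <> [P [A n]]]]]]

1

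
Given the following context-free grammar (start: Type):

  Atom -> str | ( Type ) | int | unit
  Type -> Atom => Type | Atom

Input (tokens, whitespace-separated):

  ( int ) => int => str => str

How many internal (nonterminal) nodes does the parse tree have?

[Type [Atom ( [Type [Atom int]] )] => [Type [Atom int] => [Type [Atom str] => [Type [Atom str]]]]]

10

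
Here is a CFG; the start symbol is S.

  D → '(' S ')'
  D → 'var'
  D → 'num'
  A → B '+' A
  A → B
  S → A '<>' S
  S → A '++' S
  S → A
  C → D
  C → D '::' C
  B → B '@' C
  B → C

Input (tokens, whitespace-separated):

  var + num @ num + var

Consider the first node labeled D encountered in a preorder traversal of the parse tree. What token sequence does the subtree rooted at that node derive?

var

[S [A [B [C [D var]]] + [A [B [B [C [D num]]] @ [C [D num]]] + [A [B [C [D var]]]]]]]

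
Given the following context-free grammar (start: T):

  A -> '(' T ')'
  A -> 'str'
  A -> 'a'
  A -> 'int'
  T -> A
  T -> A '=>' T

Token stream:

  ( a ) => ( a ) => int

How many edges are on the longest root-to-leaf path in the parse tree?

[T [A ( [T [A a]] )] => [T [A ( [T [A a]] )] => [T [A int]]]]

5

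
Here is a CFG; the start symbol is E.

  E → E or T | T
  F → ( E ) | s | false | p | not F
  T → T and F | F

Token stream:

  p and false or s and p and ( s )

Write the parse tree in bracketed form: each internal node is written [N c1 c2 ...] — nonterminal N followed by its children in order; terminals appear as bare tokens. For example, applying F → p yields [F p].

[E [E [T [T [F p]] and [F false]]] or [T [T [T [F s]] and [F p]] and [F ( [E [T [F s]]] )]]]

E
E or T
T or T
T and F or T
F and F or T
p and F or T
p and false or T
p and false or T and F
p and false or T and F and F
p and false or F and F and F
p and false or s and F and F
p and false or s and p and F
p and false or s and p and ( E )
p and false or s and p and ( T )
p and false or s and p and ( F )
p and false or s and p and ( s )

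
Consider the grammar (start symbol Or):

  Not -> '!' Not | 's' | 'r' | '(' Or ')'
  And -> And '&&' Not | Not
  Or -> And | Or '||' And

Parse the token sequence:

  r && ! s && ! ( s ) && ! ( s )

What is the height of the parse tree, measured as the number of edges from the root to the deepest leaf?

8

[Or [And [And [And [And [Not r]] && [Not ! [Not s]]] && [Not ! [Not ( [Or [And [Not s]]] )]]] && [Not ! [Not ( [Or [And [Not s]]] )]]]]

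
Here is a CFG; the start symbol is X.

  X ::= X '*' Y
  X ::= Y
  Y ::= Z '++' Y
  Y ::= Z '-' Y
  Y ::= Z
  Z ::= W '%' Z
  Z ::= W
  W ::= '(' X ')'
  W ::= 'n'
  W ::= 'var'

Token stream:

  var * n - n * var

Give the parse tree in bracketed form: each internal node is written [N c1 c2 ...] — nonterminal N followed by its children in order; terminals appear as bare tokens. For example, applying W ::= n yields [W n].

[X [X [X [Y [Z [W var]]]] * [Y [Z [W n]] - [Y [Z [W n]]]]] * [Y [Z [W var]]]]

X
X * Y
X * Y * Y
Y * Y * Y
Z * Y * Y
W * Y * Y
var * Y * Y
var * Z - Y * Y
var * W - Y * Y
var * n - Y * Y
var * n - Z * Y
var * n - W * Y
var * n - n * Y
var * n - n * Z
var * n - n * W
var * n - n * var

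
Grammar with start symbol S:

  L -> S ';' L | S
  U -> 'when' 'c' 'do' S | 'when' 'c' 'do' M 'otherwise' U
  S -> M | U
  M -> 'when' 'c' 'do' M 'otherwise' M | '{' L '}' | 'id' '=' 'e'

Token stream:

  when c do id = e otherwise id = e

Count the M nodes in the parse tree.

[S [M when c do [M id = e] otherwise [M id = e]]]

3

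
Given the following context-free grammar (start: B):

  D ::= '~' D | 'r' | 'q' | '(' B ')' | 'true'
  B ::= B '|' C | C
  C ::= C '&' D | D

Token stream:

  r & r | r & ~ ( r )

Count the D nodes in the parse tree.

[B [B [C [C [D r]] & [D r]]] | [C [C [D r]] & [D ~ [D ( [B [C [D r]]] )]]]]

6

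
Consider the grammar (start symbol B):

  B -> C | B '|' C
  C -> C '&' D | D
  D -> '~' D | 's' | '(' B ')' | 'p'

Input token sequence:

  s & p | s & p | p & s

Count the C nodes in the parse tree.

[B [B [B [C [C [D s]] & [D p]]] | [C [C [D s]] & [D p]]] | [C [C [D p]] & [D s]]]

6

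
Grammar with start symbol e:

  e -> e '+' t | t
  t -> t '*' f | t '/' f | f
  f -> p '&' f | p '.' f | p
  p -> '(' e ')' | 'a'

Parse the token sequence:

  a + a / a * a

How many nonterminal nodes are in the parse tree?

14

[e [e [t [f [p a]]]] + [t [t [t [f [p a]]] / [f [p a]]] * [f [p a]]]]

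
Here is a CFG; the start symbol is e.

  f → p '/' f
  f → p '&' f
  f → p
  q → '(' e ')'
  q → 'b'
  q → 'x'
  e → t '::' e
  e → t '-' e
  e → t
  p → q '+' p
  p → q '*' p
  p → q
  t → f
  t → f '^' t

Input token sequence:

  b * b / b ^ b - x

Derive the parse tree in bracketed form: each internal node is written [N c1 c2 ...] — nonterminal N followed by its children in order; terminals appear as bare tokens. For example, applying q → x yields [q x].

[e [t [f [p [q b] * [p [q b]]] / [f [p [q b]]]] ^ [t [f [p [q b]]]]] - [e [t [f [p [q x]]]]]]

e
t - e
f ^ t - e
p / f ^ t - e
q * p / f ^ t - e
b * p / f ^ t - e
b * q / f ^ t - e
b * b / f ^ t - e
b * b / p ^ t - e
b * b / q ^ t - e
b * b / b ^ t - e
b * b / b ^ f - e
b * b / b ^ p - e
b * b / b ^ q - e
b * b / b ^ b - e
b * b / b ^ b - t
b * b / b ^ b - f
b * b / b ^ b - p
b * b / b ^ b - q
b * b / b ^ b - x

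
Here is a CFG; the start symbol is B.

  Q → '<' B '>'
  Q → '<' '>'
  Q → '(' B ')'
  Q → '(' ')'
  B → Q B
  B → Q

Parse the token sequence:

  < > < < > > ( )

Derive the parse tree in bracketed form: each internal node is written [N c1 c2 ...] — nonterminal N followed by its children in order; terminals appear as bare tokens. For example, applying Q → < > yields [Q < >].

B
Q B
< > B
< > Q B
< > < B > B
< > < Q > B
< > < < > > B
< > < < > > Q
< > < < > > ( )

[B [Q < >] [B [Q < [B [Q < >]] >] [B [Q ( )]]]]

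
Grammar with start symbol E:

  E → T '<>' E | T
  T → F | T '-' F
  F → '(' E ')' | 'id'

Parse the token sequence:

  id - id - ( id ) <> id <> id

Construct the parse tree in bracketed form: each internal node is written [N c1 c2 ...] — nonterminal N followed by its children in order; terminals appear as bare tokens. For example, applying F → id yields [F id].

E
T <> E
T - F <> E
T - F - F <> E
F - F - F <> E
id - F - F <> E
id - id - F <> E
id - id - ( E ) <> E
id - id - ( T ) <> E
id - id - ( F ) <> E
id - id - ( id ) <> E
id - id - ( id ) <> T <> E
id - id - ( id ) <> F <> E
id - id - ( id ) <> id <> E
id - id - ( id ) <> id <> T
id - id - ( id ) <> id <> F
id - id - ( id ) <> id <> id

[E [T [T [T [F id]] - [F id]] - [F ( [E [T [F id]]] )]] <> [E [T [F id]] <> [E [T [F id]]]]]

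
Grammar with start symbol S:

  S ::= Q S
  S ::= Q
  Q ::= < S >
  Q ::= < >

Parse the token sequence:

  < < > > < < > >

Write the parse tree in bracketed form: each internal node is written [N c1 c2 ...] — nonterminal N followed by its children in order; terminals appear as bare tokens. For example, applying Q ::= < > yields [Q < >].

S
Q S
< S > S
< Q > S
< < > > S
< < > > Q
< < > > < S >
< < > > < Q >
< < > > < < > >

[S [Q < [S [Q < >]] >] [S [Q < [S [Q < >]] >]]]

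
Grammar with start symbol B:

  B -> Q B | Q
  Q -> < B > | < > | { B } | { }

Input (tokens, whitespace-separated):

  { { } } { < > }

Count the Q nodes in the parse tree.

[B [Q { [B [Q { }]] }] [B [Q { [B [Q < >]] }]]]

4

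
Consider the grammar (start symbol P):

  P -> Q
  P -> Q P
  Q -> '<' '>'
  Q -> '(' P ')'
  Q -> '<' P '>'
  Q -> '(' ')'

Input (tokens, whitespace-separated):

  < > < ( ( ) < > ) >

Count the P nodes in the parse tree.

[P [Q < >] [P [Q < [P [Q ( [P [Q ( )] [P [Q < >]]] )]] >]]]

5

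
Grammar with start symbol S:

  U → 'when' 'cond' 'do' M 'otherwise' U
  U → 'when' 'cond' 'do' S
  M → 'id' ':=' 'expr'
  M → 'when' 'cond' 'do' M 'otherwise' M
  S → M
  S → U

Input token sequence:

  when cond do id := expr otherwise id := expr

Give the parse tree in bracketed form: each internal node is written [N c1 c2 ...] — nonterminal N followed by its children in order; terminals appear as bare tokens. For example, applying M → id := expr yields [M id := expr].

[S [M when cond do [M id := expr] otherwise [M id := expr]]]

S
M
when cond do M otherwise M
when cond do id := expr otherwise M
when cond do id := expr otherwise id := expr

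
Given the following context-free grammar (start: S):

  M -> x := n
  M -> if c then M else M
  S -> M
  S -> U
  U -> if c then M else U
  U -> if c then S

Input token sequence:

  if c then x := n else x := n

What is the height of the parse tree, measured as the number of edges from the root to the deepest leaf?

[S [M if c then [M x := n] else [M x := n]]]

3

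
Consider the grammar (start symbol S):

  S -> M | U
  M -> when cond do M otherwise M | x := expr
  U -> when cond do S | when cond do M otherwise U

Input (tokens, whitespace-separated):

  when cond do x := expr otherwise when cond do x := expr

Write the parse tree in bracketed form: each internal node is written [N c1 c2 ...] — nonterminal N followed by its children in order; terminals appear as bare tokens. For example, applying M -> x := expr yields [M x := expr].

[S [U when cond do [M x := expr] otherwise [U when cond do [S [M x := expr]]]]]

S
U
when cond do M otherwise U
when cond do x := expr otherwise U
when cond do x := expr otherwise when cond do S
when cond do x := expr otherwise when cond do M
when cond do x := expr otherwise when cond do x := expr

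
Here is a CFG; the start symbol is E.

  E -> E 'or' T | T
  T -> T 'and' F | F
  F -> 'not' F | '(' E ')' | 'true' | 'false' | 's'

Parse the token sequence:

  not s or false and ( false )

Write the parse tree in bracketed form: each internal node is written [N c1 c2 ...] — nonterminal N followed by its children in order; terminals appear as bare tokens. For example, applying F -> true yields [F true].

E
E or T
T or T
F or T
not F or T
not s or T
not s or T and F
not s or F and F
not s or false and F
not s or false and ( E )
not s or false and ( T )
not s or false and ( F )
not s or false and ( false )

[E [E [T [F not [F s]]]] or [T [T [F false]] and [F ( [E [T [F false]]] )]]]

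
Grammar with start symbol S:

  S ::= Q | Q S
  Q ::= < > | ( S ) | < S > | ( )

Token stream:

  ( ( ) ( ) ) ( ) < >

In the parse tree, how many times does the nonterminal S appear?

[S [Q ( [S [Q ( )] [S [Q ( )]]] )] [S [Q ( )] [S [Q < >]]]]

5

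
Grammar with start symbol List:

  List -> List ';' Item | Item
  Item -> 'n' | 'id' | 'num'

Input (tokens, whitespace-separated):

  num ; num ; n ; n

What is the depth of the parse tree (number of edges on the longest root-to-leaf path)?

5

[List [List [List [List [Item num]] ; [Item num]] ; [Item n]] ; [Item n]]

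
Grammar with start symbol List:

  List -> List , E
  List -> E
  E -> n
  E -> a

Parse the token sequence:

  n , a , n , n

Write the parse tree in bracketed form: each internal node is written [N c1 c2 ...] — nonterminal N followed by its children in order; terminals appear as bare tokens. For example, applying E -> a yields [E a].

List
List , E
List , E , E
List , E , E , E
E , E , E , E
n , E , E , E
n , a , E , E
n , a , n , E
n , a , n , n

[List [List [List [List [E n]] , [E a]] , [E n]] , [E n]]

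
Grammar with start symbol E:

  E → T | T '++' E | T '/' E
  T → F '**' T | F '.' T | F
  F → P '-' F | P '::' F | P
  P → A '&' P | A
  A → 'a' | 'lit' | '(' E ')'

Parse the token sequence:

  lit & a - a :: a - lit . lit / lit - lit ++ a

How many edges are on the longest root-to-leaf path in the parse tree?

[E [T [F [P [A lit] & [P [A a]]] - [F [P [A a]] :: [F [P [A a]] - [F [P [A lit]]]]]] . [T [F [P [A lit]]]]] / [E [T [F [P [A lit]] - [F [P [A lit]]]]] ++ [E [T [F [P [A a]]]]]]]

8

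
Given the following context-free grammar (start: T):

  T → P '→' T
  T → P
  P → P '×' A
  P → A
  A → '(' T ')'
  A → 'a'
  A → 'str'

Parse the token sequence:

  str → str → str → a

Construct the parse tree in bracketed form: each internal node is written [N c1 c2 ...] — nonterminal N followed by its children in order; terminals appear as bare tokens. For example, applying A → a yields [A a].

[T [P [A str]] → [T [P [A str]] → [T [P [A str]] → [T [P [A a]]]]]]

T
P → T
A → T
str → T
str → P → T
str → A → T
str → str → T
str → str → P → T
str → str → A → T
str → str → str → T
str → str → str → P
str → str → str → A
str → str → str → a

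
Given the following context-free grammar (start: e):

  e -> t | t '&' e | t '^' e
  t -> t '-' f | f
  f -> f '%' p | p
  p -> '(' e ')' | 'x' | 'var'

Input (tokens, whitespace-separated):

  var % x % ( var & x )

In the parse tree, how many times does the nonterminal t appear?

3

[e [t [f [f [f [p var]] % [p x]] % [p ( [e [t [f [p var]]] & [e [t [f [p x]]]]] )]]]]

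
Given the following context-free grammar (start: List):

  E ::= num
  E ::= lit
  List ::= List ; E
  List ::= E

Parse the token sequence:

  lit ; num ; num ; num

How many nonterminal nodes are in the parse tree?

[List [List [List [List [E lit]] ; [E num]] ; [E num]] ; [E num]]

8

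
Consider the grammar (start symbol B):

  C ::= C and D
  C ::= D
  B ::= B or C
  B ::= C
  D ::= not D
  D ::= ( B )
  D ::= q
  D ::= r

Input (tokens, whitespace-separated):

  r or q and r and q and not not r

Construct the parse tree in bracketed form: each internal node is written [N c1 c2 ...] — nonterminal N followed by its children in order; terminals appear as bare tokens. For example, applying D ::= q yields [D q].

[B [B [C [D r]]] or [C [C [C [C [D q]] and [D r]] and [D q]] and [D not [D not [D r]]]]]

B
B or C
C or C
D or C
r or C
r or C and D
r or C and D and D
r or C and D and D and D
r or D and D and D and D
r or q and D and D and D
r or q and r and D and D
r or q and r and q and D
r or q and r and q and not D
r or q and r and q and not not D
r or q and r and q and not not r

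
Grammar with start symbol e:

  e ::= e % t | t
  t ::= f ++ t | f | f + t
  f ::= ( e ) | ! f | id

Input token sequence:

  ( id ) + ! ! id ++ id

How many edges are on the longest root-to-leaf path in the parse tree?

6

[e [t [f ( [e [t [f id]]] )] + [t [f ! [f ! [f id]]] ++ [t [f id]]]]]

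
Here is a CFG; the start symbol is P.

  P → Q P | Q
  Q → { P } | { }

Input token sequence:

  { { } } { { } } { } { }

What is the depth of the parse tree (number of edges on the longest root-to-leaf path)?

5

[P [Q { [P [Q { }]] }] [P [Q { [P [Q { }]] }] [P [Q { }] [P [Q { }]]]]]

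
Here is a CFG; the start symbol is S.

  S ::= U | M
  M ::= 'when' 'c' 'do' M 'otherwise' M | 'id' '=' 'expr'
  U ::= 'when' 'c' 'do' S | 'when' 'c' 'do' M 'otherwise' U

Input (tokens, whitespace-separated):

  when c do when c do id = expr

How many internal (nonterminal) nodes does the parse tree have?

[S [U when c do [S [U when c do [S [M id = expr]]]]]]

6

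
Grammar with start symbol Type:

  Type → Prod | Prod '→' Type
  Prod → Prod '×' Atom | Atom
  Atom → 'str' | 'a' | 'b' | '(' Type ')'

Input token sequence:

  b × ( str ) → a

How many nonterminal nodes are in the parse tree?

11

[Type [Prod [Prod [Atom b]] × [Atom ( [Type [Prod [Atom str]]] )]] → [Type [Prod [Atom a]]]]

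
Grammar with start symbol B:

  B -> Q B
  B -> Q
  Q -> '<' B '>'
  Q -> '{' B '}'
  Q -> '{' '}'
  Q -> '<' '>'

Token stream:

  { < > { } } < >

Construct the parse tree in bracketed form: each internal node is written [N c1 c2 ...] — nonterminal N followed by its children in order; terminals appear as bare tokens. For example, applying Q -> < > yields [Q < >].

[B [Q { [B [Q < >] [B [Q { }]]] }] [B [Q < >]]]

B
Q B
{ B } B
{ Q B } B
{ < > B } B
{ < > Q } B
{ < > { } } B
{ < > { } } Q
{ < > { } } < >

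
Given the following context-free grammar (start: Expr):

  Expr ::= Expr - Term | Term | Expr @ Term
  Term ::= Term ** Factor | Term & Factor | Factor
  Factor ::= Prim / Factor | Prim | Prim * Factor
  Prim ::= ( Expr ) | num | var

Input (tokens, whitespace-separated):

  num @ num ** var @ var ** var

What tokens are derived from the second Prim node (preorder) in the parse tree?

num

[Expr [Expr [Expr [Term [Factor [Prim num]]]] @ [Term [Term [Factor [Prim num]]] ** [Factor [Prim var]]]] @ [Term [Term [Factor [Prim var]]] ** [Factor [Prim var]]]]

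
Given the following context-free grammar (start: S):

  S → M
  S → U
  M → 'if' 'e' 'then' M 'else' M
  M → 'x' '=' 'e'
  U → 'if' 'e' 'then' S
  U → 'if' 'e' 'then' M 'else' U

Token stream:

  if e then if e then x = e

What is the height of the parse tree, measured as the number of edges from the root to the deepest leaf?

6

[S [U if e then [S [U if e then [S [M x = e]]]]]]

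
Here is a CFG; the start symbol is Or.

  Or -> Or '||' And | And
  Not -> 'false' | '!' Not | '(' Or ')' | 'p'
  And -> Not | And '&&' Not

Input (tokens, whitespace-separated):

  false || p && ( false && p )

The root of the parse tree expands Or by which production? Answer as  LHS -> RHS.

Or -> Or '||' And

[Or [Or [And [Not false]]] || [And [And [Not p]] && [Not ( [Or [And [And [Not false]] && [Not p]]] )]]]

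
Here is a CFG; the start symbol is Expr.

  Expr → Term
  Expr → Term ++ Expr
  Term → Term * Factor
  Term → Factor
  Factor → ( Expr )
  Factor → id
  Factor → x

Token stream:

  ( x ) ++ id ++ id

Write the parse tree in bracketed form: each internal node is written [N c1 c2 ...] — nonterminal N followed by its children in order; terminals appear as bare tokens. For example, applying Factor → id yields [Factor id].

Expr
Term ++ Expr
Factor ++ Expr
( Expr ) ++ Expr
( Term ) ++ Expr
( Factor ) ++ Expr
( x ) ++ Expr
( x ) ++ Term ++ Expr
( x ) ++ Factor ++ Expr
( x ) ++ id ++ Expr
( x ) ++ id ++ Term
( x ) ++ id ++ Factor
( x ) ++ id ++ id

[Expr [Term [Factor ( [Expr [Term [Factor x]]] )]] ++ [Expr [Term [Factor id]] ++ [Expr [Term [Factor id]]]]]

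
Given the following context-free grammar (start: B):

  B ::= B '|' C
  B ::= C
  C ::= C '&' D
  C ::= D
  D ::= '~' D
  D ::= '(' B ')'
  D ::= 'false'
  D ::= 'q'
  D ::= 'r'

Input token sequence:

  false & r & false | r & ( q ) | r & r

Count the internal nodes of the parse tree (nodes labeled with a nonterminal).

20

[B [B [B [C [C [C [D false]] & [D r]] & [D false]]] | [C [C [D r]] & [D ( [B [C [D q]]] )]]] | [C [C [D r]] & [D r]]]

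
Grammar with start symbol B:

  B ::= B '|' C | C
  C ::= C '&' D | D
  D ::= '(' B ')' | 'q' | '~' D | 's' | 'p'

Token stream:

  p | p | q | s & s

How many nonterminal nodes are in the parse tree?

[B [B [B [B [C [D p]]] | [C [D p]]] | [C [D q]]] | [C [C [D s]] & [D s]]]

14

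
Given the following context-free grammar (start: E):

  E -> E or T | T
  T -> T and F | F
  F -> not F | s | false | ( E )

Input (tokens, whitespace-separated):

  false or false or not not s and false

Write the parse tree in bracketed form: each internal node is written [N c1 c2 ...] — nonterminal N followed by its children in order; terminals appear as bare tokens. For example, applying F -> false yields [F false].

E
E or T
E or T or T
T or T or T
F or T or T
false or T or T
false or F or T
false or false or T
false or false or T and F
false or false or F and F
false or false or not F and F
false or false or not not F and F
false or false or not not s and F
false or false or not not s and false

[E [E [E [T [F false]]] or [T [F false]]] or [T [T [F not [F not [F s]]]] and [F false]]]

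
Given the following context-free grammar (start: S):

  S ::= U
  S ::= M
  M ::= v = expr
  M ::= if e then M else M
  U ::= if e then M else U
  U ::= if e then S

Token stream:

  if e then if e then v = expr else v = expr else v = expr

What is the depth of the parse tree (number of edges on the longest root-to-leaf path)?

4

[S [M if e then [M if e then [M v = expr] else [M v = expr]] else [M v = expr]]]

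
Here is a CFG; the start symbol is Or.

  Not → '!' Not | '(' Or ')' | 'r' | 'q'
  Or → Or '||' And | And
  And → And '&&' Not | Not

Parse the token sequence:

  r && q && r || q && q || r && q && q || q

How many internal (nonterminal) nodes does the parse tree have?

[Or [Or [Or [Or [And [And [And [Not r]] && [Not q]] && [Not r]]] || [And [And [Not q]] && [Not q]]] || [And [And [And [Not r]] && [Not q]] && [Not q]]] || [And [Not q]]]

22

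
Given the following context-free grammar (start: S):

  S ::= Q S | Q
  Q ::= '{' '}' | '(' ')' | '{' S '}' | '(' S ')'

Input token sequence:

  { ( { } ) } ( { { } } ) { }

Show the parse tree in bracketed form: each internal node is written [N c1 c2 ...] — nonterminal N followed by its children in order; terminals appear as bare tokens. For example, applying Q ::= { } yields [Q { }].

[S [Q { [S [Q ( [S [Q { }]] )]] }] [S [Q ( [S [Q { [S [Q { }]] }]] )] [S [Q { }]]]]

S
Q S
{ S } S
{ Q } S
{ ( S ) } S
{ ( Q ) } S
{ ( { } ) } S
{ ( { } ) } Q S
{ ( { } ) } ( S ) S
{ ( { } ) } ( Q ) S
{ ( { } ) } ( { S } ) S
{ ( { } ) } ( { Q } ) S
{ ( { } ) } ( { { } } ) S
{ ( { } ) } ( { { } } ) Q
{ ( { } ) } ( { { } } ) { }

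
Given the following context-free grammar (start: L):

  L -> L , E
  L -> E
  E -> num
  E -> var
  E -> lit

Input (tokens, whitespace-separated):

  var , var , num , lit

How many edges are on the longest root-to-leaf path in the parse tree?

5

[L [L [L [L [E var]] , [E var]] , [E num]] , [E lit]]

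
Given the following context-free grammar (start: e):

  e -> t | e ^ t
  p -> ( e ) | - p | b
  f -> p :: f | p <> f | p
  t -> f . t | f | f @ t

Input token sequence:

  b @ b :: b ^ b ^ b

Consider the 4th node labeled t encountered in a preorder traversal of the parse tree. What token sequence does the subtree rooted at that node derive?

[e [e [e [t [f [p b]] @ [t [f [p b] :: [f [p b]]]]]] ^ [t [f [p b]]]] ^ [t [f [p b]]]]

b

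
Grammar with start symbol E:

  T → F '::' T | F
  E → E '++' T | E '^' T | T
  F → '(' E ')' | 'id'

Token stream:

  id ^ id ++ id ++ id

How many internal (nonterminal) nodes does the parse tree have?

12

[E [E [E [E [T [F id]]] ^ [T [F id]]] ++ [T [F id]]] ++ [T [F id]]]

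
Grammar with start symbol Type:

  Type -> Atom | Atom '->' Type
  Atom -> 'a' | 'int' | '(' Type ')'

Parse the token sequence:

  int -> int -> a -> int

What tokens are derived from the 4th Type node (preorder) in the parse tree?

int

[Type [Atom int] -> [Type [Atom int] -> [Type [Atom a] -> [Type [Atom int]]]]]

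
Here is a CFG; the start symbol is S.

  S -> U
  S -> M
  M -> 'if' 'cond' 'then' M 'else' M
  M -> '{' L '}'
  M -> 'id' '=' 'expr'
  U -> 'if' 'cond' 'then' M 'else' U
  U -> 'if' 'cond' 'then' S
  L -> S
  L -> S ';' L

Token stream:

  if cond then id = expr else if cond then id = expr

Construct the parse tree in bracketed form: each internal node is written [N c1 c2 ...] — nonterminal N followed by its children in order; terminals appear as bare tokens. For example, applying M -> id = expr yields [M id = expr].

[S [U if cond then [M id = expr] else [U if cond then [S [M id = expr]]]]]

S
U
if cond then M else U
if cond then id = expr else U
if cond then id = expr else if cond then S
if cond then id = expr else if cond then M
if cond then id = expr else if cond then id = expr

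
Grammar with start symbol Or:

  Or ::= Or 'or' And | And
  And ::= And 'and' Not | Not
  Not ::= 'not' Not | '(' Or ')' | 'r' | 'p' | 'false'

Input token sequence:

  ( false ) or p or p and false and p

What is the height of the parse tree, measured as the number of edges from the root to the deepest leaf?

8

[Or [Or [Or [And [Not ( [Or [And [Not false]]] )]]] or [And [Not p]]] or [And [And [And [Not p]] and [Not false]] and [Not p]]]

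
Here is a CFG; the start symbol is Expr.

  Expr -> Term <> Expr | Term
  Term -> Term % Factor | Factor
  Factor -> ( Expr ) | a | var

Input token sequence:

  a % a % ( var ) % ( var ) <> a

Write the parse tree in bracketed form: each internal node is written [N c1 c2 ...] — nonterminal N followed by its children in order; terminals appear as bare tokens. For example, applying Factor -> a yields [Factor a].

Expr
Term <> Expr
Term % Factor <> Expr
Term % Factor % Factor <> Expr
Term % Factor % Factor % Factor <> Expr
Factor % Factor % Factor % Factor <> Expr
a % Factor % Factor % Factor <> Expr
a % a % Factor % Factor <> Expr
a % a % ( Expr ) % Factor <> Expr
a % a % ( Term ) % Factor <> Expr
a % a % ( Factor ) % Factor <> Expr
a % a % ( var ) % Factor <> Expr
a % a % ( var ) % ( Expr ) <> Expr
a % a % ( var ) % ( Term ) <> Expr
a % a % ( var ) % ( Factor ) <> Expr
a % a % ( var ) % ( var ) <> Expr
a % a % ( var ) % ( var ) <> Term
a % a % ( var ) % ( var ) <> Factor
a % a % ( var ) % ( var ) <> a

[Expr [Term [Term [Term [Term [Factor a]] % [Factor a]] % [Factor ( [Expr [Term [Factor var]]] )]] % [Factor ( [Expr [Term [Factor var]]] )]] <> [Expr [Term [Factor a]]]]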